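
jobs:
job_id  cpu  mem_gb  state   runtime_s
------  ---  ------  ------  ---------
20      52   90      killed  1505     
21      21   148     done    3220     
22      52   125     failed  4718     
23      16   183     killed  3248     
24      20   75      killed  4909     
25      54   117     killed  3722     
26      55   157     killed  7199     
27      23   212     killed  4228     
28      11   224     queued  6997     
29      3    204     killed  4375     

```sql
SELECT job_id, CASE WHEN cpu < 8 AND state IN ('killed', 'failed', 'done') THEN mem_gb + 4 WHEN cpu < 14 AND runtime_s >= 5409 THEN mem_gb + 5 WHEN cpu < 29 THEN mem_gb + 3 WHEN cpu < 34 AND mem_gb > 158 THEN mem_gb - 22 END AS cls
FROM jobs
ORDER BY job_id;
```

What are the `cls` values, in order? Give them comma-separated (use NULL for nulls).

NULL, 151, NULL, 186, 78, NULL, NULL, 215, 229, 208

job_id=20: (no match → NULL) → NULL
job_id=21: cpu < 29 → 151
job_id=22: (no match → NULL) → NULL
job_id=23: cpu < 29 → 186
job_id=24: cpu < 29 → 78
job_id=25: (no match → NULL) → NULL
job_id=26: (no match → NULL) → NULL
job_id=27: cpu < 29 → 215
job_id=28: cpu < 14 AND runtime_s >= 5409 → 229
job_id=29: cpu < 8 AND state IN ('killed', 'failed', 'done') → 208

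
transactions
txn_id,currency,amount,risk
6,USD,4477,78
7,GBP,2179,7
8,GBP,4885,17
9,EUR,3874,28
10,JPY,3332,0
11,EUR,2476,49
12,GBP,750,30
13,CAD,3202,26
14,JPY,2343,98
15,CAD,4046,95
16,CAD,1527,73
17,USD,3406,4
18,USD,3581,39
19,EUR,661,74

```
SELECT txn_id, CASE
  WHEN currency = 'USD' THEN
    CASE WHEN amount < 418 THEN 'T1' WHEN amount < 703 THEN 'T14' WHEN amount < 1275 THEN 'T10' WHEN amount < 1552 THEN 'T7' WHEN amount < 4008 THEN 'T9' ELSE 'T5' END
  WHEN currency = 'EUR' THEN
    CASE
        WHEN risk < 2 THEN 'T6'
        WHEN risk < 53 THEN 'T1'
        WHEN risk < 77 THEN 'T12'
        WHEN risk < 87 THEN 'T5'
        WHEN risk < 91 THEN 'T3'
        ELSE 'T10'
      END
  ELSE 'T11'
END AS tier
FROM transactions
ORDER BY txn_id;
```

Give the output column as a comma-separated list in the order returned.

txn_id=6: currency='USD' → inner[ELSE] → T5
txn_id=7: currency='GBP' → outer ELSE → T11
txn_id=8: currency='GBP' → outer ELSE → T11
txn_id=9: currency='EUR' → inner[risk < 53] → T1
txn_id=10: currency='JPY' → outer ELSE → T11
txn_id=11: currency='EUR' → inner[risk < 53] → T1
txn_id=12: currency='GBP' → outer ELSE → T11
txn_id=13: currency='CAD' → outer ELSE → T11
txn_id=14: currency='JPY' → outer ELSE → T11
txn_id=15: currency='CAD' → outer ELSE → T11
txn_id=16: currency='CAD' → outer ELSE → T11
txn_id=17: currency='USD' → inner[amount < 4008] → T9
txn_id=18: currency='USD' → inner[amount < 4008] → T9
txn_id=19: currency='EUR' → inner[risk < 77] → T12

T5, T11, T11, T1, T11, T1, T11, T11, T11, T11, T11, T9, T9, T12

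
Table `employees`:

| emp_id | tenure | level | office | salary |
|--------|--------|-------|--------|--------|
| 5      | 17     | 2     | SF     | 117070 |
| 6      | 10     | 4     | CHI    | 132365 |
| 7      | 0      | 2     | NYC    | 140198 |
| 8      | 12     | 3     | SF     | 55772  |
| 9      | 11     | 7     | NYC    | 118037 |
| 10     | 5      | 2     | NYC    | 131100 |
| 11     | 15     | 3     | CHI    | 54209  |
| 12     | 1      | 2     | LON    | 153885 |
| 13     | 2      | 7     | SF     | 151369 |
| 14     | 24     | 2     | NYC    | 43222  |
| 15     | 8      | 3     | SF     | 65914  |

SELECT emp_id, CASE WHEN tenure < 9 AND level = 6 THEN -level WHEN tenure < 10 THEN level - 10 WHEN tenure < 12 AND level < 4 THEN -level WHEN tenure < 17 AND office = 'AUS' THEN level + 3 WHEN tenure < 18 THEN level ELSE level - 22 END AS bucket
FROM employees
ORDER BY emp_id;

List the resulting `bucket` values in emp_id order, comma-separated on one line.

2, 4, -8, 3, 7, -8, 3, -8, -3, -20, -7

emp_id=5: tenure < 18 → 2
emp_id=6: tenure < 18 → 4
emp_id=7: tenure < 10 → -8
emp_id=8: tenure < 18 → 3
emp_id=9: tenure < 18 → 7
emp_id=10: tenure < 10 → -8
emp_id=11: tenure < 18 → 3
emp_id=12: tenure < 10 → -8
emp_id=13: tenure < 10 → -3
emp_id=14: ELSE → -20
emp_id=15: tenure < 10 → -7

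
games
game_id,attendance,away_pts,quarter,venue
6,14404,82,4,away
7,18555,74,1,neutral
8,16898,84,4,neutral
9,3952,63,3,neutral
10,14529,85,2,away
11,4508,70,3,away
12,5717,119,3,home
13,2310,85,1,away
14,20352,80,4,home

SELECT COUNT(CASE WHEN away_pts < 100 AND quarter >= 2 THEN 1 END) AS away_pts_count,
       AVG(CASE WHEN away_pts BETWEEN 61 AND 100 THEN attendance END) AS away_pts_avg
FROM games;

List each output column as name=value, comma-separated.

[away_pts_count: away_pts < 100 AND quarter >= 2]
game_id=6: ✓ → 1
game_id=7: ✗
game_id=8: ✓ → 1
game_id=9: ✓ → 1
game_id=10: ✓ → 1
game_id=11: ✓ → 1
game_id=12: ✗
game_id=13: ✗
game_id=14: ✓ → 1
away_pts_count = COUNT(1, 1, 1, 1, 1, 1) = 6
—
[away_pts_avg: away_pts BETWEEN 61 AND 100]
game_id=6: ✓ → 14404
game_id=7: ✓ → 18555
game_id=8: ✓ → 16898
game_id=9: ✓ → 3952
game_id=10: ✓ → 14529
game_id=11: ✓ → 4508
game_id=12: ✗
game_id=13: ✓ → 2310
game_id=14: ✓ → 20352
away_pts_avg = (14404 + 18555 + 16898 + 3952 + 14529 + 4508 + 2310 + 20352) / 8 = 11938.5

away_pts_count=6, away_pts_avg=11938.5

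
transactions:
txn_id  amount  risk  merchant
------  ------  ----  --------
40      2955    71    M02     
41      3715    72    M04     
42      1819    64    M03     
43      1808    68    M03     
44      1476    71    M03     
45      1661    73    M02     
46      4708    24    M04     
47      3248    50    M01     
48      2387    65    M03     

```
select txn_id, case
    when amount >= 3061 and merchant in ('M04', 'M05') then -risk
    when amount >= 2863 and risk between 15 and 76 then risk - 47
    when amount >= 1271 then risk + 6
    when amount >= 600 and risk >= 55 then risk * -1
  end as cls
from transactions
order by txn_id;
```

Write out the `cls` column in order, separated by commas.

24, -72, 70, 74, 77, 79, -24, 3, 71

txn_id=40: amount >= 2863 and risk between 15 and 76 → 24
txn_id=41: amount >= 3061 and merchant in ('M04', 'M05') → -72
txn_id=42: amount >= 1271 → 70
txn_id=43: amount >= 1271 → 74
txn_id=44: amount >= 1271 → 77
txn_id=45: amount >= 1271 → 79
txn_id=46: amount >= 3061 and merchant in ('M04', 'M05') → -24
txn_id=47: amount >= 2863 and risk between 15 and 76 → 3
txn_id=48: amount >= 1271 → 71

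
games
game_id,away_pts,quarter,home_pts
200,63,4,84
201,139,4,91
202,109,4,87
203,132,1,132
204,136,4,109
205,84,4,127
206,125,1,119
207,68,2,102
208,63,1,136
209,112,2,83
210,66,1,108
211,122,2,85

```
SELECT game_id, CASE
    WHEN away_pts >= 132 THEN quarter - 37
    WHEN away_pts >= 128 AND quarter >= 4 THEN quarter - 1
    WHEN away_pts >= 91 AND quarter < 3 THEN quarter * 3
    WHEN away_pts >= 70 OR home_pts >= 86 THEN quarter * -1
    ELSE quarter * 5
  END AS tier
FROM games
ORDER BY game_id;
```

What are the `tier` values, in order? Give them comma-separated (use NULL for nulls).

20, -33, -4, -36, -33, -4, 3, -2, -1, 6, -1, 6

game_id=200: ELSE → 20
game_id=201: away_pts >= 132 → -33
game_id=202: away_pts >= 70 OR home_pts >= 86 → -4
game_id=203: away_pts >= 132 → -36
game_id=204: away_pts >= 132 → -33
game_id=205: away_pts >= 70 OR home_pts >= 86 → -4
game_id=206: away_pts >= 91 AND quarter < 3 → 3
game_id=207: away_pts >= 70 OR home_pts >= 86 → -2
game_id=208: away_pts >= 70 OR home_pts >= 86 → -1
game_id=209: away_pts >= 91 AND quarter < 3 → 6
game_id=210: away_pts >= 70 OR home_pts >= 86 → -1
game_id=211: away_pts >= 91 AND quarter < 3 → 6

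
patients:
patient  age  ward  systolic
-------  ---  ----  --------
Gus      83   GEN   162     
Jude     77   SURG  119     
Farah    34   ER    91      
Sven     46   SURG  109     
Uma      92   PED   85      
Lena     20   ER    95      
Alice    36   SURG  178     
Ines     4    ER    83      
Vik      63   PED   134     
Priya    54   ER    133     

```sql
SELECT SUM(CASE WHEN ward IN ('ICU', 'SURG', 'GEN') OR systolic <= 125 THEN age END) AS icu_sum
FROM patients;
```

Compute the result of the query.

patient=Gus: ✓ → 83
patient=Jude: ✓ → 77
patient=Farah: ✓ → 34
patient=Sven: ✓ → 46
patient=Uma: ✓ → 92
patient=Lena: ✓ → 20
patient=Alice: ✓ → 36
patient=Ines: ✓ → 4
patient=Vik: ✗
patient=Priya: ✗
icu_sum = 83 + 77 + 34 + 46 + 92 + 20 + 36 + 4 = 392

392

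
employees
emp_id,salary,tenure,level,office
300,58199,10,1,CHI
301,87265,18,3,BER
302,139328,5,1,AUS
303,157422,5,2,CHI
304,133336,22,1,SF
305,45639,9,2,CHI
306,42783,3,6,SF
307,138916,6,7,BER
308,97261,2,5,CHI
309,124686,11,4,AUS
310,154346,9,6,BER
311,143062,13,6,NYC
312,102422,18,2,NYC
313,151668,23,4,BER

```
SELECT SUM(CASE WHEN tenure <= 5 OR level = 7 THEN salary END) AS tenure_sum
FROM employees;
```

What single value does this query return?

emp_id=300: ✗
emp_id=301: ✗
emp_id=302: ✓ → 139328
emp_id=303: ✓ → 157422
emp_id=304: ✗
emp_id=305: ✗
emp_id=306: ✓ → 42783
emp_id=307: ✓ → 138916
emp_id=308: ✓ → 97261
emp_id=309: ✗
emp_id=310: ✗
emp_id=311: ✗
emp_id=312: ✗
emp_id=313: ✗
tenure_sum = 139328 + 157422 + 42783 + 138916 + 97261 = 575710

575710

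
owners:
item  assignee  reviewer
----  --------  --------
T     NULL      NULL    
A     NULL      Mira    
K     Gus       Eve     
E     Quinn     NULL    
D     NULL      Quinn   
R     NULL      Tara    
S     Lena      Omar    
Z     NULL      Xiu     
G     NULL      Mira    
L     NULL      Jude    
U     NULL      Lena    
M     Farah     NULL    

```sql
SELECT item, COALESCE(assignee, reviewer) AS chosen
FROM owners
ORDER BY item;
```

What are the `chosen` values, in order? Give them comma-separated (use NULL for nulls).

Mira, Quinn, Quinn, Mira, Gus, Jude, Farah, Tara, Lena, NULL, Lena, Xiu

item=A: assignee=NULL, reviewer=Mira → Mira
item=D: assignee=NULL, reviewer=Quinn → Quinn
item=E: assignee=Quinn → Quinn
item=G: assignee=NULL, reviewer=Mira → Mira
item=K: assignee=Gus → Gus
item=L: assignee=NULL, reviewer=Jude → Jude
item=M: assignee=Farah → Farah
item=R: assignee=NULL, reviewer=Tara → Tara
item=S: assignee=Lena → Lena
item=T: assignee=NULL, reviewer=NULL (all NULL) → NULL
item=U: assignee=NULL, reviewer=Lena → Lena
item=Z: assignee=NULL, reviewer=Xiu → Xiu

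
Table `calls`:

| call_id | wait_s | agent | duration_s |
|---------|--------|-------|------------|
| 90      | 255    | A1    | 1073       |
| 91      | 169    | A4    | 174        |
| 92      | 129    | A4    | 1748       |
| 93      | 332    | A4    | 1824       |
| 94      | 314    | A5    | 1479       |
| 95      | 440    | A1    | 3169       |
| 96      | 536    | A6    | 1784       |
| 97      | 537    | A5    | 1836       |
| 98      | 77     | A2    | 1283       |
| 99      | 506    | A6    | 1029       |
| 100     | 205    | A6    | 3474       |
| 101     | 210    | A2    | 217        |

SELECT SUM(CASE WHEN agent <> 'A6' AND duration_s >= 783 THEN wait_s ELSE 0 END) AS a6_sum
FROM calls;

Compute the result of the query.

call_id=90: ✓ → 255
call_id=91: ✗
call_id=92: ✓ → 129
call_id=93: ✓ → 332
call_id=94: ✓ → 314
call_id=95: ✓ → 440
call_id=96: ✗
call_id=97: ✓ → 537
call_id=98: ✓ → 77
call_id=99: ✗
call_id=100: ✗
call_id=101: ✗
a6_sum = 255 + 129 + 332 + 314 + 440 + 537 + 77 = 2084

2084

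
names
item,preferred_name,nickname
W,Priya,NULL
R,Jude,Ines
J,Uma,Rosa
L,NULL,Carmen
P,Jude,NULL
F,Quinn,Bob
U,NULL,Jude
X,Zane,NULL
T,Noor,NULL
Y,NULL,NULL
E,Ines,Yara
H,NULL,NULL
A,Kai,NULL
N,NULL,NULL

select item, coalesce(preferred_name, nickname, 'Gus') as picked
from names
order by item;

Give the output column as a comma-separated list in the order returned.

item=A: preferred_name=Kai → Kai
item=E: preferred_name=Ines → Ines
item=F: preferred_name=Quinn → Quinn
item=H: preferred_name=NULL, nickname=NULL, → literal Gus → Gus
item=J: preferred_name=Uma → Uma
item=L: preferred_name=NULL, nickname=Carmen → Carmen
item=N: preferred_name=NULL, nickname=NULL, → literal Gus → Gus
item=P: preferred_name=Jude → Jude
item=R: preferred_name=Jude → Jude
item=T: preferred_name=Noor → Noor
item=U: preferred_name=NULL, nickname=Jude → Jude
item=W: preferred_name=Priya → Priya
item=X: preferred_name=Zane → Zane
item=Y: preferred_name=NULL, nickname=NULL, → literal Gus → Gus

Kai, Ines, Quinn, Gus, Uma, Carmen, Gus, Jude, Jude, Noor, Jude, Priya, Zane, Gus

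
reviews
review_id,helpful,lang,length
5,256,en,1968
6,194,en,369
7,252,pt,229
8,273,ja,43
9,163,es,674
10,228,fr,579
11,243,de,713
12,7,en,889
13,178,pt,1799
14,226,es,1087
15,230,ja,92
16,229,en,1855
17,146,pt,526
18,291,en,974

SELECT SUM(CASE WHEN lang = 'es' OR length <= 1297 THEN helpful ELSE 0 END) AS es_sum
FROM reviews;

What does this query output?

review_id=5: ✗
review_id=6: ✓ → 194
review_id=7: ✓ → 252
review_id=8: ✓ → 273
review_id=9: ✓ → 163
review_id=10: ✓ → 228
review_id=11: ✓ → 243
review_id=12: ✓ → 7
review_id=13: ✗
review_id=14: ✓ → 226
review_id=15: ✓ → 230
review_id=16: ✗
review_id=17: ✓ → 146
review_id=18: ✓ → 291
es_sum = 194 + 252 + 273 + 163 + 228 + 243 + 7 + 226 + 230 + 146 + 291 = 2253

2253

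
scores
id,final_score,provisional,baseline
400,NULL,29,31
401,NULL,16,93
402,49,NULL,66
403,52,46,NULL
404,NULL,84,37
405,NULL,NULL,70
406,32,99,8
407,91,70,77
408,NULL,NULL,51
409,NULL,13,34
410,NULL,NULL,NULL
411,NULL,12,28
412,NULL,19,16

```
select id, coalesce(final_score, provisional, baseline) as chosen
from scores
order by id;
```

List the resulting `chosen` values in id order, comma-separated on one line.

29, 16, 49, 52, 84, 70, 32, 91, 51, 13, NULL, 12, 19

id=400: final_score=NULL, provisional=29 → 29
id=401: final_score=NULL, provisional=16 → 16
id=402: final_score=49 → 49
id=403: final_score=52 → 52
id=404: final_score=NULL, provisional=84 → 84
id=405: final_score=NULL, provisional=NULL, baseline=70 → 70
id=406: final_score=32 → 32
id=407: final_score=91 → 91
id=408: final_score=NULL, provisional=NULL, baseline=51 → 51
id=409: final_score=NULL, provisional=13 → 13
id=410: final_score=NULL, provisional=NULL, baseline=NULL (all NULL) → NULL
id=411: final_score=NULL, provisional=12 → 12
id=412: final_score=NULL, provisional=19 → 19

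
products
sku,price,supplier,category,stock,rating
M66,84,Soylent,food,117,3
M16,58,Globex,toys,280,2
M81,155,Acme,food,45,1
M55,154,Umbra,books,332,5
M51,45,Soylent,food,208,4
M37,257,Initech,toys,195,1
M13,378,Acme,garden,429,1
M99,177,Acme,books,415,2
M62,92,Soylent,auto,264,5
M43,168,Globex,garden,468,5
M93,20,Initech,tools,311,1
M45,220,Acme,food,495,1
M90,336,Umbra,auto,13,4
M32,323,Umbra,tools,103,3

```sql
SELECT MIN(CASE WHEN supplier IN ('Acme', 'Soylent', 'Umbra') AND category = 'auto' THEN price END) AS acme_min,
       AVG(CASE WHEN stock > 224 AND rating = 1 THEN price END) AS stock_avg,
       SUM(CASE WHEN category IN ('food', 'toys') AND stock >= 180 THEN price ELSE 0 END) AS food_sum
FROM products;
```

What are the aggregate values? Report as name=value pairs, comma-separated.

[acme_min: supplier IN ('Acme', 'Soylent', 'Umbra') AND category = 'auto']
sku=M66: ✗
sku=M16: ✗
sku=M81: ✗
sku=M55: ✗
sku=M51: ✗
sku=M37: ✗
sku=M13: ✗
sku=M99: ✗
sku=M62: ✓ → 92
sku=M43: ✗
sku=M93: ✗
sku=M45: ✗
sku=M90: ✓ → 336
sku=M32: ✗
acme_min = MIN(92, 336) = 92
—
[stock_avg: stock > 224 AND rating = 1]
sku=M66: ✗
sku=M16: ✗
sku=M81: ✗
sku=M55: ✗
sku=M51: ✗
sku=M37: ✗
sku=M13: ✓ → 378
sku=M99: ✗
sku=M62: ✗
sku=M43: ✗
sku=M93: ✓ → 20
sku=M45: ✓ → 220
sku=M90: ✗
sku=M32: ✗
stock_avg = (378 + 20 + 220) / 3 = 206
—
[food_sum: category IN ('food', 'toys') AND stock >= 180]
sku=M66: ✗
sku=M16: ✓ → 58
sku=M81: ✗
sku=M55: ✗
sku=M51: ✓ → 45
sku=M37: ✓ → 257
sku=M13: ✗
sku=M99: ✗
sku=M62: ✗
sku=M43: ✗
sku=M93: ✗
sku=M45: ✓ → 220
sku=M90: ✗
sku=M32: ✗
food_sum = 58 + 45 + 257 + 220 = 580

acme_min=92, stock_avg=206, food_sum=580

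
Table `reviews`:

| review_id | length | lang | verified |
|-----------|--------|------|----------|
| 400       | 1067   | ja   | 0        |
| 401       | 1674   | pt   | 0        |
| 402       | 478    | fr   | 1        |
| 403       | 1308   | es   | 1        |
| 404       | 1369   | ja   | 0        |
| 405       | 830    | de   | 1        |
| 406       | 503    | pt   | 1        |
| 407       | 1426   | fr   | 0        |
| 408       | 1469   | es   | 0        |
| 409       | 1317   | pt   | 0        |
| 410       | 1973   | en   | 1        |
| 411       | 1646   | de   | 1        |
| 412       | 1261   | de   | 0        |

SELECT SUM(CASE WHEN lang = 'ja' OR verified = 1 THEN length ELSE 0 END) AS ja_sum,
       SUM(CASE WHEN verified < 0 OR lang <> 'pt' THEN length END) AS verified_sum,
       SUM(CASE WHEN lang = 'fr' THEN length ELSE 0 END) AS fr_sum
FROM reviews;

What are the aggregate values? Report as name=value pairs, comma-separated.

ja_sum=9174, verified_sum=12827, fr_sum=1904

[ja_sum: lang = 'ja' OR verified = 1]
review_id=400: ✓ → 1067
review_id=401: ✗
review_id=402: ✓ → 478
review_id=403: ✓ → 1308
review_id=404: ✓ → 1369
review_id=405: ✓ → 830
review_id=406: ✓ → 503
review_id=407: ✗
review_id=408: ✗
review_id=409: ✗
review_id=410: ✓ → 1973
review_id=411: ✓ → 1646
review_id=412: ✗
ja_sum = 1067 + 478 + 1308 + 1369 + 830 + 503 + 1973 + 1646 = 9174
—
[verified_sum: verified < 0 OR lang <> 'pt']
review_id=400: ✓ → 1067
review_id=401: ✗
review_id=402: ✓ → 478
review_id=403: ✓ → 1308
review_id=404: ✓ → 1369
review_id=405: ✓ → 830
review_id=406: ✗
review_id=407: ✓ → 1426
review_id=408: ✓ → 1469
review_id=409: ✗
review_id=410: ✓ → 1973
review_id=411: ✓ → 1646
review_id=412: ✓ → 1261
verified_sum = 1067 + 478 + 1308 + 1369 + 830 + 1426 + 1469 + 1973 + 1646 + 1261 = 12827
—
[fr_sum: lang = 'fr']
review_id=400: ✗
review_id=401: ✗
review_id=402: ✓ → 478
review_id=403: ✗
review_id=404: ✗
review_id=405: ✗
review_id=406: ✗
review_id=407: ✓ → 1426
review_id=408: ✗
review_id=409: ✗
review_id=410: ✗
review_id=411: ✗
review_id=412: ✗
fr_sum = 478 + 1426 = 1904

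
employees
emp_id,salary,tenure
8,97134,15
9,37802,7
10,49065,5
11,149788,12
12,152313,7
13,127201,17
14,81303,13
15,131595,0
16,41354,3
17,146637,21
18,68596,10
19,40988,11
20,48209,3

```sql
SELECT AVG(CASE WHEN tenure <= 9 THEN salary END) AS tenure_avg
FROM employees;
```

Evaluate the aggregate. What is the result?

76723

emp_id=8: ✗
emp_id=9: ✓ → 37802
emp_id=10: ✓ → 49065
emp_id=11: ✗
emp_id=12: ✓ → 152313
emp_id=13: ✗
emp_id=14: ✗
emp_id=15: ✓ → 131595
emp_id=16: ✓ → 41354
emp_id=17: ✗
emp_id=18: ✗
emp_id=19: ✗
emp_id=20: ✓ → 48209
tenure_avg = (37802 + 49065 + 152313 + 131595 + 41354 + 48209) / 6 = 76723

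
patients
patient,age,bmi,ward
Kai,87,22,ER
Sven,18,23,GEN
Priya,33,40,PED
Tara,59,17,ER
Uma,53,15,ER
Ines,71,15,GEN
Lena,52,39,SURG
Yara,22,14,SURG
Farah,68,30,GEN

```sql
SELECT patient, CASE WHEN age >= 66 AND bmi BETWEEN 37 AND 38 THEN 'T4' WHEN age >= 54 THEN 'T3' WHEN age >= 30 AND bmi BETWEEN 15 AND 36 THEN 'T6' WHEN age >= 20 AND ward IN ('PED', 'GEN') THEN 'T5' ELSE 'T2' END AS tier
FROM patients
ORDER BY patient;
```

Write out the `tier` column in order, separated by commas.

patient=Farah: age >= 54 → T3
patient=Ines: age >= 54 → T3
patient=Kai: age >= 54 → T3
patient=Lena: ELSE → T2
patient=Priya: age >= 20 AND ward IN ('PED', 'GEN') → T5
patient=Sven: ELSE → T2
patient=Tara: age >= 54 → T3
patient=Uma: age >= 30 AND bmi BETWEEN 15 AND 36 → T6
patient=Yara: ELSE → T2

T3, T3, T3, T2, T5, T2, T3, T6, T2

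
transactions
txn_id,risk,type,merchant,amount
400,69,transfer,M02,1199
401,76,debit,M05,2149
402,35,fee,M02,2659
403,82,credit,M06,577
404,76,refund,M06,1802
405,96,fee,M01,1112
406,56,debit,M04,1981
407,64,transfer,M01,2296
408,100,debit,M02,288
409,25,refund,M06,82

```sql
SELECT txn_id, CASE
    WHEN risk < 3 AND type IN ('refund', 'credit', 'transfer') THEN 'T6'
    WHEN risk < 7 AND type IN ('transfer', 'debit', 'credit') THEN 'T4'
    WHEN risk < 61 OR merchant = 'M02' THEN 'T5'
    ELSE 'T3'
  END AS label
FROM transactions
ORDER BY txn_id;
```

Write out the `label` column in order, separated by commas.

txn_id=400: risk < 61 OR merchant = 'M02' → T5
txn_id=401: ELSE → T3
txn_id=402: risk < 61 OR merchant = 'M02' → T5
txn_id=403: ELSE → T3
txn_id=404: ELSE → T3
txn_id=405: ELSE → T3
txn_id=406: risk < 61 OR merchant = 'M02' → T5
txn_id=407: ELSE → T3
txn_id=408: risk < 61 OR merchant = 'M02' → T5
txn_id=409: risk < 61 OR merchant = 'M02' → T5

T5, T3, T5, T3, T3, T3, T5, T3, T5, T5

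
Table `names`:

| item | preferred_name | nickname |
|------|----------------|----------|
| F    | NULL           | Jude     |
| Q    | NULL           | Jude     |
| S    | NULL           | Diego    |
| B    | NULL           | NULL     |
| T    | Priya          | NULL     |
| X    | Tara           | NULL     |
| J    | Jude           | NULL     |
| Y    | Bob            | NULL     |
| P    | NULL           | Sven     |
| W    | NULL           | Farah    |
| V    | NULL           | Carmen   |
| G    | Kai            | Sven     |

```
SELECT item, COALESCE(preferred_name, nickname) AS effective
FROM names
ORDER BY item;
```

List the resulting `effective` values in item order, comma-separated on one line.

NULL, Jude, Kai, Jude, Sven, Jude, Diego, Priya, Carmen, Farah, Tara, Bob

item=B: preferred_name=NULL, nickname=NULL (all NULL) → NULL
item=F: preferred_name=NULL, nickname=Jude → Jude
item=G: preferred_name=Kai → Kai
item=J: preferred_name=Jude → Jude
item=P: preferred_name=NULL, nickname=Sven → Sven
item=Q: preferred_name=NULL, nickname=Jude → Jude
item=S: preferred_name=NULL, nickname=Diego → Diego
item=T: preferred_name=Priya → Priya
item=V: preferred_name=NULL, nickname=Carmen → Carmen
item=W: preferred_name=NULL, nickname=Farah → Farah
item=X: preferred_name=Tara → Tara
item=Y: preferred_name=Bob → Bob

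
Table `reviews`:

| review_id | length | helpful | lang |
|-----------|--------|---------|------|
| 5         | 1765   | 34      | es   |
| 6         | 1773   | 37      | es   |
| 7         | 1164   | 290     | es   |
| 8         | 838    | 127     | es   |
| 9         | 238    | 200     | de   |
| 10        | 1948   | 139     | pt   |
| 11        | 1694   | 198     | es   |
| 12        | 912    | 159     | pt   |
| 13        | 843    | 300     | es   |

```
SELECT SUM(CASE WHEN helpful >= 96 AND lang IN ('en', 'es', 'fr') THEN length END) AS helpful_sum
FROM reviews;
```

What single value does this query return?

review_id=5: ✗
review_id=6: ✗
review_id=7: ✓ → 1164
review_id=8: ✓ → 838
review_id=9: ✗
review_id=10: ✗
review_id=11: ✓ → 1694
review_id=12: ✗
review_id=13: ✓ → 843
helpful_sum = 1164 + 838 + 1694 + 843 = 4539

4539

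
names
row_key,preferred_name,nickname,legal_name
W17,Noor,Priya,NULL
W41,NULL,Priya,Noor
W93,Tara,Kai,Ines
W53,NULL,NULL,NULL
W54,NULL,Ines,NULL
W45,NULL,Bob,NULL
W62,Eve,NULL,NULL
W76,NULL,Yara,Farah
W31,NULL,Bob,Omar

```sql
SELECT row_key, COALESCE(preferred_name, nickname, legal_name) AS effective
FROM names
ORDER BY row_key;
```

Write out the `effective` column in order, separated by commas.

row_key=W17: preferred_name=Noor → Noor
row_key=W31: preferred_name=NULL, nickname=Bob → Bob
row_key=W41: preferred_name=NULL, nickname=Priya → Priya
row_key=W45: preferred_name=NULL, nickname=Bob → Bob
row_key=W53: preferred_name=NULL, nickname=NULL, legal_name=NULL (all NULL) → NULL
row_key=W54: preferred_name=NULL, nickname=Ines → Ines
row_key=W62: preferred_name=Eve → Eve
row_key=W76: preferred_name=NULL, nickname=Yara → Yara
row_key=W93: preferred_name=Tara → Tara

Noor, Bob, Priya, Bob, NULL, Ines, Eve, Yara, Tara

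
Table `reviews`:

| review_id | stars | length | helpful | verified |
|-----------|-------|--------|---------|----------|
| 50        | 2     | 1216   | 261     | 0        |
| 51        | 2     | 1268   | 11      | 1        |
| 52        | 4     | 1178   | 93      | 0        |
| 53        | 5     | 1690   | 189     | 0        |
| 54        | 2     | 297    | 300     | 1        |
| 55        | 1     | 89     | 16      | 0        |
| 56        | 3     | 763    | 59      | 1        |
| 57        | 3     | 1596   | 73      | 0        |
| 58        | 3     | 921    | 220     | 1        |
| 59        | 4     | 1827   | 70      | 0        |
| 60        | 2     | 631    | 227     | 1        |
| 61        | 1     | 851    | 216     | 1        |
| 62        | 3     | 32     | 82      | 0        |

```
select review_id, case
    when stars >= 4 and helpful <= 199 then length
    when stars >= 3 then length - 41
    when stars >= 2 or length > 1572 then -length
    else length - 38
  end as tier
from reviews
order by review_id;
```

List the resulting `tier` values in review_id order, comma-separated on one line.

review_id=50: stars >= 2 or length > 1572 → -1216
review_id=51: stars >= 2 or length > 1572 → -1268
review_id=52: stars >= 4 and helpful <= 199 → 1178
review_id=53: stars >= 4 and helpful <= 199 → 1690
review_id=54: stars >= 2 or length > 1572 → -297
review_id=55: ELSE → 51
review_id=56: stars >= 3 → 722
review_id=57: stars >= 3 → 1555
review_id=58: stars >= 3 → 880
review_id=59: stars >= 4 and helpful <= 199 → 1827
review_id=60: stars >= 2 or length > 1572 → -631
review_id=61: ELSE → 813
review_id=62: stars >= 3 → -9

-1216, -1268, 1178, 1690, -297, 51, 722, 1555, 880, 1827, -631, 813, -9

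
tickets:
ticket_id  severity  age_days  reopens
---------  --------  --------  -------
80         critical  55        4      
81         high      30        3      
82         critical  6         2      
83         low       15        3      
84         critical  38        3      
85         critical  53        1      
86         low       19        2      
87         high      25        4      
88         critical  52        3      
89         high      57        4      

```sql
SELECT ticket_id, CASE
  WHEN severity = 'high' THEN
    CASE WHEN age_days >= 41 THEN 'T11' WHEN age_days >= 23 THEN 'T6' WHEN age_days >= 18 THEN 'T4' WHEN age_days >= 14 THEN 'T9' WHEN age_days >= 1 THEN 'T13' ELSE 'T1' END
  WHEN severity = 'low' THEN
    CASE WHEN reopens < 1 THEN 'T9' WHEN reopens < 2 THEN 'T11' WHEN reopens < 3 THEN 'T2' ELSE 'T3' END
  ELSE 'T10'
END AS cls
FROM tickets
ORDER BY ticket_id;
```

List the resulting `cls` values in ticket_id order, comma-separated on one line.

ticket_id=80: severity='critical' → outer ELSE → T10
ticket_id=81: severity='high' → inner[age_days >= 23] → T6
ticket_id=82: severity='critical' → outer ELSE → T10
ticket_id=83: severity='low' → inner[ELSE] → T3
ticket_id=84: severity='critical' → outer ELSE → T10
ticket_id=85: severity='critical' → outer ELSE → T10
ticket_id=86: severity='low' → inner[reopens < 3] → T2
ticket_id=87: severity='high' → inner[age_days >= 23] → T6
ticket_id=88: severity='critical' → outer ELSE → T10
ticket_id=89: severity='high' → inner[age_days >= 41] → T11

T10, T6, T10, T3, T10, T10, T2, T6, T10, T11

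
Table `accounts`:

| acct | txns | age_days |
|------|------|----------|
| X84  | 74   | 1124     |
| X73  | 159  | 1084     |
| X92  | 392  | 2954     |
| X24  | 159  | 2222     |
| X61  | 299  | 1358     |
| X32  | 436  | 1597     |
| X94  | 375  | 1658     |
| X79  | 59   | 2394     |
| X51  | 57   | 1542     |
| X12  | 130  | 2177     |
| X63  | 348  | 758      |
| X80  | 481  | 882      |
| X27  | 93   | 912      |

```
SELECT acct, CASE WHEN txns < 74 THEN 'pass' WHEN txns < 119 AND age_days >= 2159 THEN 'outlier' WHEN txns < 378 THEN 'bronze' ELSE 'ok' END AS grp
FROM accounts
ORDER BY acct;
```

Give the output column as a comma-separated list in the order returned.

bronze, bronze, bronze, ok, pass, bronze, bronze, bronze, pass, ok, bronze, ok, bronze

acct=X12: txns < 378 → bronze
acct=X24: txns < 378 → bronze
acct=X27: txns < 378 → bronze
acct=X32: ELSE → ok
acct=X51: txns < 74 → pass
acct=X61: txns < 378 → bronze
acct=X63: txns < 378 → bronze
acct=X73: txns < 378 → bronze
acct=X79: txns < 74 → pass
acct=X80: ELSE → ok
acct=X84: txns < 378 → bronze
acct=X92: ELSE → ok
acct=X94: txns < 378 → bronze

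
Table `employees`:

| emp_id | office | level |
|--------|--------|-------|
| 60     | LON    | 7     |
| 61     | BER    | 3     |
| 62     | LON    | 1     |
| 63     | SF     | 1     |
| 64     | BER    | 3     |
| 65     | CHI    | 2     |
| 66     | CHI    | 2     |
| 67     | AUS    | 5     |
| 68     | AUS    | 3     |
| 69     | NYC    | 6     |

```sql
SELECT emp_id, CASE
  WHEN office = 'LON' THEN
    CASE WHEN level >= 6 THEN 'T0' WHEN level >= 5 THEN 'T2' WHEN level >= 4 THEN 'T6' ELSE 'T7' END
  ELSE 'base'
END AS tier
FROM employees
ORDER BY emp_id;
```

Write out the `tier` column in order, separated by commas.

emp_id=60: office='LON' → inner[level >= 6] → T0
emp_id=61: office='BER' → outer ELSE → base
emp_id=62: office='LON' → inner[ELSE] → T7
emp_id=63: office='SF' → outer ELSE → base
emp_id=64: office='BER' → outer ELSE → base
emp_id=65: office='CHI' → outer ELSE → base
emp_id=66: office='CHI' → outer ELSE → base
emp_id=67: office='AUS' → outer ELSE → base
emp_id=68: office='AUS' → outer ELSE → base
emp_id=69: office='NYC' → outer ELSE → base

T0, base, T7, base, base, base, base, base, base, base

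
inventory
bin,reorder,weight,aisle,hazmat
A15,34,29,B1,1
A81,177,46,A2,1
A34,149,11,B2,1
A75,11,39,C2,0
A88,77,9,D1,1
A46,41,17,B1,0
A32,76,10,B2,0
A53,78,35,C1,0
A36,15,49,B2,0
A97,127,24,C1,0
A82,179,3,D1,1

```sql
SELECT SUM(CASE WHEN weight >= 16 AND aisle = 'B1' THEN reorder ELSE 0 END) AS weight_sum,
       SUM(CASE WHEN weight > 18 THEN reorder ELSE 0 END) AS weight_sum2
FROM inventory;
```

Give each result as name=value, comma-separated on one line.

weight_sum=75, weight_sum2=442

[weight_sum: weight >= 16 AND aisle = 'B1']
bin=A15: ✓ → 34
bin=A81: ✗
bin=A34: ✗
bin=A75: ✗
bin=A88: ✗
bin=A46: ✓ → 41
bin=A32: ✗
bin=A53: ✗
bin=A36: ✗
bin=A97: ✗
bin=A82: ✗
weight_sum = 34 + 41 = 75
—
[weight_sum2: weight > 18]
bin=A15: ✓ → 34
bin=A81: ✓ → 177
bin=A34: ✗
bin=A75: ✓ → 11
bin=A88: ✗
bin=A46: ✗
bin=A32: ✗
bin=A53: ✓ → 78
bin=A36: ✓ → 15
bin=A97: ✓ → 127
bin=A82: ✗
weight_sum2 = 34 + 177 + 11 + 78 + 15 + 127 = 442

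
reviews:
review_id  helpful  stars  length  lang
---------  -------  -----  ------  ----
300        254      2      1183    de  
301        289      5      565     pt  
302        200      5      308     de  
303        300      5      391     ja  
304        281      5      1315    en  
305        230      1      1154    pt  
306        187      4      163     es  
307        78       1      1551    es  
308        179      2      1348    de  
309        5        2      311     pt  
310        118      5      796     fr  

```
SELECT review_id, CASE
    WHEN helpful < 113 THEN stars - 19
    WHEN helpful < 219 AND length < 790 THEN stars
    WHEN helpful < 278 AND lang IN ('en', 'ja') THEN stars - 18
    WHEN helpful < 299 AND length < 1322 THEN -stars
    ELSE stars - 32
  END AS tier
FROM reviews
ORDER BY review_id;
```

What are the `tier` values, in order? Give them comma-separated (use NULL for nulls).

review_id=300: helpful < 299 AND length < 1322 → -2
review_id=301: helpful < 299 AND length < 1322 → -5
review_id=302: helpful < 219 AND length < 790 → 5
review_id=303: ELSE → -27
review_id=304: helpful < 299 AND length < 1322 → -5
review_id=305: helpful < 299 AND length < 1322 → -1
review_id=306: helpful < 219 AND length < 790 → 4
review_id=307: helpful < 113 → -18
review_id=308: ELSE → -30
review_id=309: helpful < 113 → -17
review_id=310: helpful < 299 AND length < 1322 → -5

-2, -5, 5, -27, -5, -1, 4, -18, -30, -17, -5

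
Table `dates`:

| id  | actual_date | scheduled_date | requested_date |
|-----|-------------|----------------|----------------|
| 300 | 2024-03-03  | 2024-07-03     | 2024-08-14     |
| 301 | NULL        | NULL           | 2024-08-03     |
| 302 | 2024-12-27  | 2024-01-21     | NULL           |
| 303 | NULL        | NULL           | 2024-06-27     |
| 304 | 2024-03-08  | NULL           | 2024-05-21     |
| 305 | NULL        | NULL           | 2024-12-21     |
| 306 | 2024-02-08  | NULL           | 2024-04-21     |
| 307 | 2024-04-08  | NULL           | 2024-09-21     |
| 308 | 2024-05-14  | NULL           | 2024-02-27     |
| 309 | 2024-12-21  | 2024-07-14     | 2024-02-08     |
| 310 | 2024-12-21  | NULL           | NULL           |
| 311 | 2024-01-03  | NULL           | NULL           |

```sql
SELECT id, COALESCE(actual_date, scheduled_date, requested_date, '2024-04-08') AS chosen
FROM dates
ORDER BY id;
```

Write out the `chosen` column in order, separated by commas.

2024-03-03, 2024-08-03, 2024-12-27, 2024-06-27, 2024-03-08, 2024-12-21, 2024-02-08, 2024-04-08, 2024-05-14, 2024-12-21, 2024-12-21, 2024-01-03

id=300: actual_date=2024-03-03 → 2024-03-03
id=301: actual_date=NULL, scheduled_date=NULL, requested_date=2024-08-03 → 2024-08-03
id=302: actual_date=2024-12-27 → 2024-12-27
id=303: actual_date=NULL, scheduled_date=NULL, requested_date=2024-06-27 → 2024-06-27
id=304: actual_date=2024-03-08 → 2024-03-08
id=305: actual_date=NULL, scheduled_date=NULL, requested_date=2024-12-21 → 2024-12-21
id=306: actual_date=2024-02-08 → 2024-02-08
id=307: actual_date=2024-04-08 → 2024-04-08
id=308: actual_date=2024-05-14 → 2024-05-14
id=309: actual_date=2024-12-21 → 2024-12-21
id=310: actual_date=2024-12-21 → 2024-12-21
id=311: actual_date=2024-01-03 → 2024-01-03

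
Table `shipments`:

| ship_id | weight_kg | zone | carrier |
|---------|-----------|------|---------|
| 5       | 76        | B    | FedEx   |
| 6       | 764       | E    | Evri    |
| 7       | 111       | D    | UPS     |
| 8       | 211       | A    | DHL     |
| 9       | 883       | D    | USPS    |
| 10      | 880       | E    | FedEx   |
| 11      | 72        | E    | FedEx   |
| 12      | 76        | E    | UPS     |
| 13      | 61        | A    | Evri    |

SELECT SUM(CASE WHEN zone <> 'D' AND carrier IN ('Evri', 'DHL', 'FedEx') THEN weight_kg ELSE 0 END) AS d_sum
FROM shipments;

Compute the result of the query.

2064

ship_id=5: ✓ → 76
ship_id=6: ✓ → 764
ship_id=7: ✗
ship_id=8: ✓ → 211
ship_id=9: ✗
ship_id=10: ✓ → 880
ship_id=11: ✓ → 72
ship_id=12: ✗
ship_id=13: ✓ → 61
d_sum = 76 + 764 + 211 + 880 + 72 + 61 = 2064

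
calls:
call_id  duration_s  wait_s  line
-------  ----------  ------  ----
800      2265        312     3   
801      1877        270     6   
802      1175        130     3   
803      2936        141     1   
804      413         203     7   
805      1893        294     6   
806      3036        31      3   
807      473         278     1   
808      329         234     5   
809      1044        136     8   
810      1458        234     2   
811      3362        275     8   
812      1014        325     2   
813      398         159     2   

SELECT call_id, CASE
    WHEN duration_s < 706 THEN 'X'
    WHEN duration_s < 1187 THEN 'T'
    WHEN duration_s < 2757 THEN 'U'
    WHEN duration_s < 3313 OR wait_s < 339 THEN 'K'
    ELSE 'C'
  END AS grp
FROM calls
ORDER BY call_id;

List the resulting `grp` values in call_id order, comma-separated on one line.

call_id=800: duration_s < 2757 → U
call_id=801: duration_s < 2757 → U
call_id=802: duration_s < 1187 → T
call_id=803: duration_s < 3313 OR wait_s < 339 → K
call_id=804: duration_s < 706 → X
call_id=805: duration_s < 2757 → U
call_id=806: duration_s < 3313 OR wait_s < 339 → K
call_id=807: duration_s < 706 → X
call_id=808: duration_s < 706 → X
call_id=809: duration_s < 1187 → T
call_id=810: duration_s < 2757 → U
call_id=811: duration_s < 3313 OR wait_s < 339 → K
call_id=812: duration_s < 1187 → T
call_id=813: duration_s < 706 → X

U, U, T, K, X, U, K, X, X, T, U, K, T, X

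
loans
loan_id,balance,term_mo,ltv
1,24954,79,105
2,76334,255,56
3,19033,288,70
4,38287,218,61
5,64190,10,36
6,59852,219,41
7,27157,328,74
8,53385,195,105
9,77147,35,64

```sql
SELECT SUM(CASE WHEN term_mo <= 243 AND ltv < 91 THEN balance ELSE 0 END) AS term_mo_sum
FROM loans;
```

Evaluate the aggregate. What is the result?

loan_id=1: ✗
loan_id=2: ✗
loan_id=3: ✗
loan_id=4: ✓ → 38287
loan_id=5: ✓ → 64190
loan_id=6: ✓ → 59852
loan_id=7: ✗
loan_id=8: ✗
loan_id=9: ✓ → 77147
term_mo_sum = 38287 + 64190 + 59852 + 77147 = 239476

239476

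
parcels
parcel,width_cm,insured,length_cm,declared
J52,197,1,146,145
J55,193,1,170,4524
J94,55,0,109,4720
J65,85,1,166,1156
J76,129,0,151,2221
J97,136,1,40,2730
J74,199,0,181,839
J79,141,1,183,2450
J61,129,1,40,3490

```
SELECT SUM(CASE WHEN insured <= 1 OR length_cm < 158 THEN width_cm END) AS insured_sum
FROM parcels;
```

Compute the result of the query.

parcel=J52: ✓ → 197
parcel=J55: ✓ → 193
parcel=J94: ✓ → 55
parcel=J65: ✓ → 85
parcel=J76: ✓ → 129
parcel=J97: ✓ → 136
parcel=J74: ✓ → 199
parcel=J79: ✓ → 141
parcel=J61: ✓ → 129
insured_sum = 197 + 193 + 55 + 85 + 129 + 136 + 199 + 141 + 129 = 1264

1264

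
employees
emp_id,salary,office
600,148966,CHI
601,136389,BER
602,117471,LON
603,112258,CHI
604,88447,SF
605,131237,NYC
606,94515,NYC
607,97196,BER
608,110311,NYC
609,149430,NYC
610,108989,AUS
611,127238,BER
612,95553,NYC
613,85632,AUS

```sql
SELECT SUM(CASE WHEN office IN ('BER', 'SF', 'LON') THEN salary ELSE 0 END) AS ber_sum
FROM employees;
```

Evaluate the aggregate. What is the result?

566741

emp_id=600: ✗
emp_id=601: ✓ → 136389
emp_id=602: ✓ → 117471
emp_id=603: ✗
emp_id=604: ✓ → 88447
emp_id=605: ✗
emp_id=606: ✗
emp_id=607: ✓ → 97196
emp_id=608: ✗
emp_id=609: ✗
emp_id=610: ✗
emp_id=611: ✓ → 127238
emp_id=612: ✗
emp_id=613: ✗
ber_sum = 136389 + 117471 + 88447 + 97196 + 127238 = 566741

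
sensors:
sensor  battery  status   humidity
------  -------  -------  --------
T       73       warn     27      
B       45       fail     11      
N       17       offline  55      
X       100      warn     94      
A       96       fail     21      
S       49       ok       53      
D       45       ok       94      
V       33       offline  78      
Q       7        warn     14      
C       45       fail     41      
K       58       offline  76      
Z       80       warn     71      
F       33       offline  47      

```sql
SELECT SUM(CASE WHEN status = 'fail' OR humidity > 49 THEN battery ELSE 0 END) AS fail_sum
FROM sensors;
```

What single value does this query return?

sensor=T: ✗
sensor=B: ✓ → 45
sensor=N: ✓ → 17
sensor=X: ✓ → 100
sensor=A: ✓ → 96
sensor=S: ✓ → 49
sensor=D: ✓ → 45
sensor=V: ✓ → 33
sensor=Q: ✗
sensor=C: ✓ → 45
sensor=K: ✓ → 58
sensor=Z: ✓ → 80
sensor=F: ✗
fail_sum = 45 + 17 + 100 + 96 + 49 + 45 + 33 + 45 + 58 + 80 = 568

568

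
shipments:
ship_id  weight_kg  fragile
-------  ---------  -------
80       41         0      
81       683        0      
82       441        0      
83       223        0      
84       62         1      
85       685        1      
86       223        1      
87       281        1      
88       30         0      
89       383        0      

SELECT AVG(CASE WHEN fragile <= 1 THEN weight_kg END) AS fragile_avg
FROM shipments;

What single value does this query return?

305.2

ship_id=80: ✓ → 41
ship_id=81: ✓ → 683
ship_id=82: ✓ → 441
ship_id=83: ✓ → 223
ship_id=84: ✓ → 62
ship_id=85: ✓ → 685
ship_id=86: ✓ → 223
ship_id=87: ✓ → 281
ship_id=88: ✓ → 30
ship_id=89: ✓ → 383
fragile_avg = (41 + 683 + 441 + 223 + 62 + 685 + 223 + 281 + 30 + 383) / 10 = 305.2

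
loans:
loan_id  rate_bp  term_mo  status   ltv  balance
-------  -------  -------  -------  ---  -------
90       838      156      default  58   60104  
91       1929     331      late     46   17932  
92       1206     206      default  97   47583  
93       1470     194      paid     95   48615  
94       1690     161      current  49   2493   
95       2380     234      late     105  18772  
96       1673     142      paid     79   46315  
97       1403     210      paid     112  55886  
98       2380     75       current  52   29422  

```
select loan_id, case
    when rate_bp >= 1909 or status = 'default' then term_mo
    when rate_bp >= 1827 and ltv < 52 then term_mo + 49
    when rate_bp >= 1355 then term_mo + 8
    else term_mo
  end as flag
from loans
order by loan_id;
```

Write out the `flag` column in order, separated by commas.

156, 331, 206, 202, 169, 234, 150, 218, 75

loan_id=90: rate_bp >= 1909 or status = 'default' → 156
loan_id=91: rate_bp >= 1909 or status = 'default' → 331
loan_id=92: rate_bp >= 1909 or status = 'default' → 206
loan_id=93: rate_bp >= 1355 → 202
loan_id=94: rate_bp >= 1355 → 169
loan_id=95: rate_bp >= 1909 or status = 'default' → 234
loan_id=96: rate_bp >= 1355 → 150
loan_id=97: rate_bp >= 1355 → 218
loan_id=98: rate_bp >= 1909 or status = 'default' → 75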